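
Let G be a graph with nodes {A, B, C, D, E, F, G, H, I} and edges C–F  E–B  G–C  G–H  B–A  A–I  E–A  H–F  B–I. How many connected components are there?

3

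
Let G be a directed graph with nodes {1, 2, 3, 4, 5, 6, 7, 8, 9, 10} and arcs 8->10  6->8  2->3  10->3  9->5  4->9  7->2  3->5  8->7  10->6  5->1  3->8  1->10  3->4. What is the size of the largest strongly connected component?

{1, 2, 3, 4, 5, 6, 7, 8, 9, 10} are all mutually reachable — one SCC of size 10.
The largest has 10 vertices.

10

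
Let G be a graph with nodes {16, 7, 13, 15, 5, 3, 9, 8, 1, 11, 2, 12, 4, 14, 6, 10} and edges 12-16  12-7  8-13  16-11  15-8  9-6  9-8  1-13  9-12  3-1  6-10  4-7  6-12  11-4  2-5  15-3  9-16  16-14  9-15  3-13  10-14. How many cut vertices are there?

Removing 9 increases the component count from 2 to 3, so 9 is a cut vertex.
By contrast removing 11 leaves 2 components; it is not a cut vertex. No other vertex is a cut vertex either.

1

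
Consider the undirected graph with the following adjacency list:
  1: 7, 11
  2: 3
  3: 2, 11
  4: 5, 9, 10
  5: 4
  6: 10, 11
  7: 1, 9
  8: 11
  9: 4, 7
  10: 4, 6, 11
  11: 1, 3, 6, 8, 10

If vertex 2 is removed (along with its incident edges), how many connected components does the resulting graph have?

With 2 gone, the remaining components are: {1, 3, 4, 5, 6, 7, 8, 9, 10, 11}.
That is 1 component.

1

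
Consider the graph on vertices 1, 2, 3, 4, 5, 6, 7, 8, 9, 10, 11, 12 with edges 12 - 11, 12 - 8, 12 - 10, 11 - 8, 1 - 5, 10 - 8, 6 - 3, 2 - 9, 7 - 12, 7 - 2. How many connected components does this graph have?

4 is isolated — a component by itself.
Starting from 1 we can reach 1, 5. That is one component of size 2.
Starting from 3 we can reach 3, 6. That is one component of size 2.
Starting from 2 we can reach 2, 7, 8, 9, 10, 11, 12. That is one component of size 7.
Total: 4 components.

4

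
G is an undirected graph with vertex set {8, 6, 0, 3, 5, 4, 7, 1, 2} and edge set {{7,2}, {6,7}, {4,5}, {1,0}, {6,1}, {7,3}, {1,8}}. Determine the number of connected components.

2

Starting from 4 we can reach 4, 5. That is one component of size 2.
Starting from 0 we can reach 0, 1, 2, 3, 6, 7, 8. That is one component of size 7.
Total: 2 components.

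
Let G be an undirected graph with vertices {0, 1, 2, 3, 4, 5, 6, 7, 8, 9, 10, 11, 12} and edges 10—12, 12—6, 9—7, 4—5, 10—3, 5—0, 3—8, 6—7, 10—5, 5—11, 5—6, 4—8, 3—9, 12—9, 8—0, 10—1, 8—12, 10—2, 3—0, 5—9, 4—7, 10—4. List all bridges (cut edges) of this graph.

The edges on the cycle 10-3-9-12-8-4-10 are not bridges since each lies on that cycle.
But removing 10—1 disconnects 10 from 1; removing 2—10 disconnects 2 from 10; removing 5—11 disconnects 5 from 11 — these are bridges.

1-10, 10-2, 11-5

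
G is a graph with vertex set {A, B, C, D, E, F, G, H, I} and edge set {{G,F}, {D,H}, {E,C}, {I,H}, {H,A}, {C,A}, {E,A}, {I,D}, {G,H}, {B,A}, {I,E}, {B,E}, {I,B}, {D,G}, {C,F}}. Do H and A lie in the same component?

From H we can reach A, B, C, D, E, F, G, H, I, which includes A.

Yes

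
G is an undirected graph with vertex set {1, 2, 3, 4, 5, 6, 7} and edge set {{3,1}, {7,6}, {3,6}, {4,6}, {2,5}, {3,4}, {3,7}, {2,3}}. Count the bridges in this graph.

3

The edges on the cycle 3-4-6-7-3 are not bridges since each lies on that cycle.
But removing 2–5 disconnects 2 from 5; removing 2–3 disconnects 2 from 3; removing 1–3 disconnects 1 from 3 — these are bridges.
That makes 3 bridges.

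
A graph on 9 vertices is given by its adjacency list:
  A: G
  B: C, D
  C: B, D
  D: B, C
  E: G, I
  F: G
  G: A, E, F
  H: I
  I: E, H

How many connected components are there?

Starting from B we can reach B, C, D. That is one component of size 3.
Starting from A we can reach A, E, F, G, H, I. That is one component of size 6.
Total: 2 components.

2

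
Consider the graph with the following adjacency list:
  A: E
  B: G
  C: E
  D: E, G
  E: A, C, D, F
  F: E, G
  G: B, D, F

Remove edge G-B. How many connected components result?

2

Before removal there is 1 component.
G-B is a bridge — removing it separates G's side from B's side.
After removal: 2 components.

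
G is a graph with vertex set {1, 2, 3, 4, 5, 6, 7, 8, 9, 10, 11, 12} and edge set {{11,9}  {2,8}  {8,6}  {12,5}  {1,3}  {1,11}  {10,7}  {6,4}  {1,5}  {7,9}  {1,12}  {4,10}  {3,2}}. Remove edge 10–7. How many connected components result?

1

10 and 7 are still connected via 10-4-6-8-2-3-1-11-9-7, so the component count stays at 1.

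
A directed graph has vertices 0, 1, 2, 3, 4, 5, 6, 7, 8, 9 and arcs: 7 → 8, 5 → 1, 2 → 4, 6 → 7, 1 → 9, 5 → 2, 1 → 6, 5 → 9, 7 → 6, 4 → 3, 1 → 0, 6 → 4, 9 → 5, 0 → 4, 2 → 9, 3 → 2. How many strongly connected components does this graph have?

2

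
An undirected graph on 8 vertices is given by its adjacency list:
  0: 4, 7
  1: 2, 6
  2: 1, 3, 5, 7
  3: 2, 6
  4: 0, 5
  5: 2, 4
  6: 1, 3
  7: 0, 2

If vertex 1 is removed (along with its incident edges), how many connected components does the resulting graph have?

With 1 gone, the remaining components are: {0, 2, 3, 4, 5, 6, 7}.
That is 1 component.

1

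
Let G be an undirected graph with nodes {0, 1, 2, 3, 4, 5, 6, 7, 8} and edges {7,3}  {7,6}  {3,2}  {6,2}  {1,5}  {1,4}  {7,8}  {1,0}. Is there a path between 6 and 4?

The component containing 6 is {2, 3, 6, 7, 8}, and 4 is not in it.

No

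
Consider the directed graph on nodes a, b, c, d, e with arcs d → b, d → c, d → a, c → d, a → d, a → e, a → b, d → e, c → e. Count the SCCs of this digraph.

3

{a, c, d} are all mutually reachable — one SCC of size 3.
{e} is an SCC by itself.
{b} is an SCC by itself.
That gives 3 strongly connected components.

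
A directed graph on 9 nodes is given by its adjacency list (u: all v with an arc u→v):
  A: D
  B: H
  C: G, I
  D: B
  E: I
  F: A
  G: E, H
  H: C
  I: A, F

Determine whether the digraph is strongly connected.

Yes

From G we can reach every vertex (A, B, C, D, E, F, G, H, I), and every vertex can reach G (A, B, C, D, E, F, G, H, I). So the whole graph is one strongly connected component.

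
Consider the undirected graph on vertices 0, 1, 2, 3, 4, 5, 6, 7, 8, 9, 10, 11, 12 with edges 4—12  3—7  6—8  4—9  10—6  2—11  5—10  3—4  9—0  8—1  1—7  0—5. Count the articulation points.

1

Removing 4 increases the component count from 2 to 3, so 4 is a cut vertex.
By contrast removing 5 leaves 2 components; it is not a cut vertex. No other vertex is a cut vertex either.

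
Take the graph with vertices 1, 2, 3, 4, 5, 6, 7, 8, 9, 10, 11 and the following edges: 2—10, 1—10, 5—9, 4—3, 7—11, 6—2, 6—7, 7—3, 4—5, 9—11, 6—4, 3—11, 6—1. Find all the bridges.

The edges on the cycle 6-2-10-1-6 are not bridges since each lies on that cycle.
Every edge lies on some cycle, so there are no bridges.

none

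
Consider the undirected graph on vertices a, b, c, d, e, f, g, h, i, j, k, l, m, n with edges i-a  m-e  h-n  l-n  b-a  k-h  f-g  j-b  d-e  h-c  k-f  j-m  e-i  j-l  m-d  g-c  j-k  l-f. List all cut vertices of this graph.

j

Removing j increases the component count from 1 to 2, so j is a cut vertex.
By contrast removing n leaves 1 component; it is not a cut vertex. No other vertex is a cut vertex either.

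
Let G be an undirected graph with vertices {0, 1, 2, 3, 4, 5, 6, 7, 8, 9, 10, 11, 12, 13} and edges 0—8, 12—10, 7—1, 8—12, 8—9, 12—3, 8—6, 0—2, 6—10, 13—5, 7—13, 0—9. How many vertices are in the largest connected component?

8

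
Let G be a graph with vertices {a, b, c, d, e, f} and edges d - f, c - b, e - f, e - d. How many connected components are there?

3

a is isolated — a component by itself.
Starting from b we can reach b, c. That is one component of size 2.
Starting from d we can reach d, e, f. That is one component of size 3.
Total: 3 components.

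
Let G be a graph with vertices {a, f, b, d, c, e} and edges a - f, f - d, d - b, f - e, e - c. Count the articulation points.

3

Removing d increases the component count from 1 to 2, so d is a cut vertex.
Removing e increases the component count from 1 to 2, so e is a cut vertex.
Removing f increases the component count from 1 to 3, so f is a cut vertex.
By contrast removing c leaves 1 component; it is not a cut vertex. No other vertex is a cut vertex either.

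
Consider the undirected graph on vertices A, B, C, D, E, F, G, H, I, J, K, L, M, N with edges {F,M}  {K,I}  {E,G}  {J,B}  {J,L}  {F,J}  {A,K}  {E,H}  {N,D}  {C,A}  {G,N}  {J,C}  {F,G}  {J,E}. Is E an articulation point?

Deleting E raises the number of components from 1 to 2, so E is a cut vertex.

Yes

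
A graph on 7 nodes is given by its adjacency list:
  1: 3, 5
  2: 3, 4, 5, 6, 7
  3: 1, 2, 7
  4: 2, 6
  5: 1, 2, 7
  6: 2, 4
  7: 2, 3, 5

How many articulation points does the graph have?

1

Removing 2 increases the component count from 1 to 2, so 2 is a cut vertex.
By contrast removing 3 leaves 1 component; it is not a cut vertex. No other vertex is a cut vertex either.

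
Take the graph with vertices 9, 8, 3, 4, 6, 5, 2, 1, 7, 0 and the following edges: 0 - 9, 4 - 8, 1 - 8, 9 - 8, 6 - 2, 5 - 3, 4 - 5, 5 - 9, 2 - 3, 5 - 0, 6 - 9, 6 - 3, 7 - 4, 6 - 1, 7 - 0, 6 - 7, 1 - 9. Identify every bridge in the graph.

The edges on the cycle 5-0-9-5 are not bridges since each lies on that cycle.
Every edge lies on some cycle, so there are no bridges.

none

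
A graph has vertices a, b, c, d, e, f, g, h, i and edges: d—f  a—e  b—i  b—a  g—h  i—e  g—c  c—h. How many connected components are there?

Starting from d we can reach d, f. That is one component of size 2.
Starting from c we can reach c, g, h. That is one component of size 3.
Starting from a we can reach a, b, e, i. That is one component of size 4.
Total: 3 components.

3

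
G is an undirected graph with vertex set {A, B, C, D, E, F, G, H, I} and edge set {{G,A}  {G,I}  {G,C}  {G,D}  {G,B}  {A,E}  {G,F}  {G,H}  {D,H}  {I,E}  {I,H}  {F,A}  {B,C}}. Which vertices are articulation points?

G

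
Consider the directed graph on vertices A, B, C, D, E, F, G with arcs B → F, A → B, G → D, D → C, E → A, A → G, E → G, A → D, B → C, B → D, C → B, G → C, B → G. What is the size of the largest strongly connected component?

{B, C, D, G} are all mutually reachable — one SCC of size 4.
{E} is an SCC by itself.
{A} is an SCC by itself.
{F} is an SCC by itself.
The largest has 4 vertices.

4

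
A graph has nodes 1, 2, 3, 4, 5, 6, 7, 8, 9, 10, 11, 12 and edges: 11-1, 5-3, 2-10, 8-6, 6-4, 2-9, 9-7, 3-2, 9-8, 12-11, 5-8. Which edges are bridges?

The edges on the cycle 5-3-2-9-8-5 are not bridges since each lies on that cycle.
But removing 12-11 disconnects 12 from 11; removing 9-7 disconnects 9 from 7; removing 2-10 disconnects 2 from 10; removing 4-6 disconnects 4 from 6 — these are bridges.
In total 6 edges are bridges.

1-11, 10-2, 11-12, 4-6, 6-8, 7-9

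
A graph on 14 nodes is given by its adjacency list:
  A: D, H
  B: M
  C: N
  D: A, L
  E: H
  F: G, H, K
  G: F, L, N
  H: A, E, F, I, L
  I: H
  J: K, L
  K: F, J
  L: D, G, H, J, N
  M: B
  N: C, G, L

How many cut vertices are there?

Removing H increases the component count from 2 to 4, so H is a cut vertex.
Removing N increases the component count from 2 to 3, so N is a cut vertex.
By contrast removing G leaves 2 components; it is not a cut vertex. No other vertex is a cut vertex either.

2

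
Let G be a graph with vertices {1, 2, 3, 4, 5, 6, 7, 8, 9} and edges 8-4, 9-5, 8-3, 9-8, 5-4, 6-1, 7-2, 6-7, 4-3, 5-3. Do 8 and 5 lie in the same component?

From 8 we can reach 3, 4, 5, 8, 9, which includes 5.

Yes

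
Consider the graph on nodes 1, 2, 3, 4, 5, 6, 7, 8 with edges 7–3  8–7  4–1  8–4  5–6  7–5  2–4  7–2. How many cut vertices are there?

3

Removing 4 increases the component count from 1 to 2, so 4 is a cut vertex.
Removing 5 increases the component count from 1 to 2, so 5 is a cut vertex.
Removing 7 increases the component count from 1 to 3, so 7 is a cut vertex.
By contrast removing 3 leaves 1 component; it is not a cut vertex. No other vertex is a cut vertex either.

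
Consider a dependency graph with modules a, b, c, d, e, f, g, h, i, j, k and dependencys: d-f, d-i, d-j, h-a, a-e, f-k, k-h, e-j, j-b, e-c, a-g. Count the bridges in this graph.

The edges on the cycle d-f-k-h-a-e-j-d are not bridges since each lies on that cycle.
But removing d-i disconnects d from i; removing b-j disconnects b from j; removing g-a disconnects g from a; removing c-e disconnects c from e — these are bridges.
That makes 4 bridges.

4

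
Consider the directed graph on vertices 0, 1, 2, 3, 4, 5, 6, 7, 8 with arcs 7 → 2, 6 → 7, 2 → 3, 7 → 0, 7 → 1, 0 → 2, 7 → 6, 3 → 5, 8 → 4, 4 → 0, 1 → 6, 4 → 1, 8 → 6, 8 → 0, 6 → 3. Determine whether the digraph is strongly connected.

There is no directed path from 7 to 4, so the graph is not strongly connected.

No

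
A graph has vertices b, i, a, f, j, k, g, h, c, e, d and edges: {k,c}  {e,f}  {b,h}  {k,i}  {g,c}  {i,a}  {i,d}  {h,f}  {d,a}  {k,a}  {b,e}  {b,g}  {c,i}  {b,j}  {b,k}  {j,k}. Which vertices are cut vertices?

Removing b increases the component count from 1 to 2, so b is a cut vertex.
By contrast removing h leaves 1 component; it is not a cut vertex. No other vertex is a cut vertex either.

b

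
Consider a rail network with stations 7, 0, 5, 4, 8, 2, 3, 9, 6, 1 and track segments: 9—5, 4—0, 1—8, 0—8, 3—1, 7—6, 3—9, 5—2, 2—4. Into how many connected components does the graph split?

Starting from 6 we can reach 6, 7. That is one component of size 2.
Starting from 0 we can reach 0, 1, 2, 3, 4, 5, 8, 9. That is one component of size 8.
Total: 2 components.

2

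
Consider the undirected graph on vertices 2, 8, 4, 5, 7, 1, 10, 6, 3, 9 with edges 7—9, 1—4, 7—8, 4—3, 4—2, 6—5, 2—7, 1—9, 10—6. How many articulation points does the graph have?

Removing 4 increases the component count from 2 to 3, so 4 is a cut vertex.
Removing 6 increases the component count from 2 to 3, so 6 is a cut vertex.
Removing 7 increases the component count from 2 to 3, so 7 is a cut vertex.
By contrast removing 5 leaves 2 components; it is not a cut vertex. No other vertex is a cut vertex either.

3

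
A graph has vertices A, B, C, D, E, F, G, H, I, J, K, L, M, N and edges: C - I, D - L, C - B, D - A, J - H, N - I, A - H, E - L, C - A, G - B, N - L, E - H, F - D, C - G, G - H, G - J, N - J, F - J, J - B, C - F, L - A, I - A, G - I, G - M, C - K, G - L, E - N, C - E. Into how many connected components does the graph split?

1

Starting from A we can reach A, B, C, D, E, F, G, H, I, J, K, L, M, N. That is one component of size 14.
Total: 1 component.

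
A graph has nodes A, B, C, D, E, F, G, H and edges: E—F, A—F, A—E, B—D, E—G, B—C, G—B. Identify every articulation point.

B, E, G

Removing B increases the component count from 2 to 4, so B is a cut vertex.
Removing E increases the component count from 2 to 3, so E is a cut vertex.
Removing G increases the component count from 2 to 3, so G is a cut vertex.
By contrast removing F leaves 2 components; it is not a cut vertex. No other vertex is a cut vertex either.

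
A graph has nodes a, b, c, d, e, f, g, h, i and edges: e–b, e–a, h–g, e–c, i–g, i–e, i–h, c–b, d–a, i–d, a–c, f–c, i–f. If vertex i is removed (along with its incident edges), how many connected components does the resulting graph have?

With i gone, the remaining components are: {g, h}; {a, b, c, d, e, f}.
That is 2 components.

2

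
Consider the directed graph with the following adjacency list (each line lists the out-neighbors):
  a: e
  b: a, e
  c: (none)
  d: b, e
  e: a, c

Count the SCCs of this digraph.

4

{a, e} are all mutually reachable — one SCC of size 2.
{c} is an SCC by itself.
{b} is an SCC by itself.
{d} is an SCC by itself.
That gives 4 strongly connected components.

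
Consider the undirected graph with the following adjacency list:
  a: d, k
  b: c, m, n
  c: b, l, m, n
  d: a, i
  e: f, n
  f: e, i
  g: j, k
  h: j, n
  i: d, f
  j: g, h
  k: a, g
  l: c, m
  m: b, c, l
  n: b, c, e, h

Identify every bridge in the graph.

The edges on the cycle c-l-m-c are not bridges since each lies on that cycle.
Every edge lies on some cycle, so there are no bridges.

none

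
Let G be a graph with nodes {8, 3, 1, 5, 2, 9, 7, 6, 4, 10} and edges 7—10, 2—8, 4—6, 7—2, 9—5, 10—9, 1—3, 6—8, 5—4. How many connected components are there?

2

Starting from 1 we can reach 1, 3. That is one component of size 2.
Starting from 2 we can reach 2, 4, 5, 6, 7, 8, 9, 10. That is one component of size 8.
Total: 2 components.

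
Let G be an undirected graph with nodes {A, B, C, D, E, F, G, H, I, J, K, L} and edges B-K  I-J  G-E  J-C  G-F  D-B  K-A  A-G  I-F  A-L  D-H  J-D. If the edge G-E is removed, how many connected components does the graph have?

Before removal there is 1 component.
G-E is a bridge — removing it separates G's side from E's side.
After removal: 2 components.

2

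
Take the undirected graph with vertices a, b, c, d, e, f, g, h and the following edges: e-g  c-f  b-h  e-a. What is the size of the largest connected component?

d is isolated — a component by itself.
Starting from b we can reach b, h. That is one component of size 2.
Starting from c we can reach c, f. That is one component of size 2.
Starting from a we can reach a, e, g. That is one component of size 3.
The largest has 3 vertices.

3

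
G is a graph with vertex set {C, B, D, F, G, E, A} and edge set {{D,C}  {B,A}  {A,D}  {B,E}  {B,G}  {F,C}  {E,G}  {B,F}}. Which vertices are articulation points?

Removing B increases the component count from 1 to 2, so B is a cut vertex.
By contrast removing A leaves 1 component; it is not a cut vertex. No other vertex is a cut vertex either.

B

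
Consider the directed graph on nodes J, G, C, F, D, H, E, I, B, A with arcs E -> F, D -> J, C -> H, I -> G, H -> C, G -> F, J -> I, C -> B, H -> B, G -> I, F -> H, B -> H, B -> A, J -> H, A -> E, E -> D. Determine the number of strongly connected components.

{A, B, C, D, E, F, G, H, I, J} are all mutually reachable — one SCC of size 10.
That gives 1 strongly connected component.

1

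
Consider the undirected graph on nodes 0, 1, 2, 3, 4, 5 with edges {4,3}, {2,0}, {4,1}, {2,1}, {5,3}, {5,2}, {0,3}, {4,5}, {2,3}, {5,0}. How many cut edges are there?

0

The edges on the cycle 4-5-2-0-3-4 are not bridges since each lies on that cycle.
Every edge lies on some cycle, so there are no bridges.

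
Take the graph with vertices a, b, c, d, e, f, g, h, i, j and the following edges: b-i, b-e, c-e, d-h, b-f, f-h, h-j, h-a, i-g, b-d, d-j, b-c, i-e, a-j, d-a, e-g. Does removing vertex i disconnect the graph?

No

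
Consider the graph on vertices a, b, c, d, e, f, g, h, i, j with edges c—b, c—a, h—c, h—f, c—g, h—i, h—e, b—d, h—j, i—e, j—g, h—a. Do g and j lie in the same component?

Yes

From g we can reach a, b, c, d, e, f, g, h, i, j, which includes j.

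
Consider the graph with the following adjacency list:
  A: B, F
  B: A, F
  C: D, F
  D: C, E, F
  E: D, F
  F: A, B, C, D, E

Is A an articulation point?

Deleting A leaves 1 component (was 1) (its neighbors B, F remain connected to each other), so A is not a cut vertex.

No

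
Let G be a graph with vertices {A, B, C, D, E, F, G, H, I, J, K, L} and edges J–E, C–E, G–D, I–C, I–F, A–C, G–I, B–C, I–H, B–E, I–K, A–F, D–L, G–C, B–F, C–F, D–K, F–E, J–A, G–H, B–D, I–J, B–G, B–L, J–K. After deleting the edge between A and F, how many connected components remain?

A and F are still connected via A-C-F, so the component count stays at 1.

1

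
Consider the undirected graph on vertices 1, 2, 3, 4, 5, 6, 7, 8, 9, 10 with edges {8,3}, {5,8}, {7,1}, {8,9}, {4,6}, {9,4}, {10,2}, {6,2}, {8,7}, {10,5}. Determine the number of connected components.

Starting from 1 we can reach 1, 2, 3, 4, 5, 6, 7, 8, 9, 10. That is one component of size 10.
Total: 1 component.

1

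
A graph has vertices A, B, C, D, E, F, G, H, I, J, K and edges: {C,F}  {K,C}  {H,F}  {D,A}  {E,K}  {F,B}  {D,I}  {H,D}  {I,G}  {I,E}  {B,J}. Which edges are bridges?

A-D, B-F, B-J, G-I

The edges on the cycle H-D-I-E-K-C-F-H are not bridges since each lies on that cycle.
But removing B - F disconnects B from F; removing A - D disconnects A from D; removing I - G disconnects I from G; removing B - J disconnects B from J — these are bridges.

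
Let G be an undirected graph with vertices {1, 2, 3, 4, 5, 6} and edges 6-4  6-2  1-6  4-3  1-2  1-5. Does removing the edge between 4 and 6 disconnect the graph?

Yes

Removing 4-6 leaves no path between 4 and 6: the component count goes from 1 to 2. So it is a bridge.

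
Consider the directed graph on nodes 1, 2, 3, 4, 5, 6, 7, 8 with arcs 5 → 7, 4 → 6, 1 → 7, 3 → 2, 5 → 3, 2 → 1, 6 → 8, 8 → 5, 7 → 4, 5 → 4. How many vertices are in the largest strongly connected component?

8

{1, 2, 3, 4, 5, 6, 7, 8} are all mutually reachable — one SCC of size 8.
The largest has 8 vertices.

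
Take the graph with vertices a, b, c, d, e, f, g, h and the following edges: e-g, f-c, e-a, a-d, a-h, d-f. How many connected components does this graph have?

2

b is isolated — a component by itself.
Starting from a we can reach a, c, d, e, f, g, h. That is one component of size 7.
Total: 2 components.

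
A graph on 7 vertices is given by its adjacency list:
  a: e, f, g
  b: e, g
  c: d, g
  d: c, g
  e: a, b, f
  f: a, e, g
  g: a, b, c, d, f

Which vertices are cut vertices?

g

Removing g increases the component count from 1 to 2, so g is a cut vertex.
By contrast removing a leaves 1 component; it is not a cut vertex. No other vertex is a cut vertex either.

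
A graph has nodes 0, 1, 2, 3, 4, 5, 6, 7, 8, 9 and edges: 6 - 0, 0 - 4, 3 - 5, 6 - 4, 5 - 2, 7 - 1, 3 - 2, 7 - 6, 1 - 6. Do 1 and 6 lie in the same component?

From 1 we can reach 0, 1, 4, 6, 7, which includes 6.

Yes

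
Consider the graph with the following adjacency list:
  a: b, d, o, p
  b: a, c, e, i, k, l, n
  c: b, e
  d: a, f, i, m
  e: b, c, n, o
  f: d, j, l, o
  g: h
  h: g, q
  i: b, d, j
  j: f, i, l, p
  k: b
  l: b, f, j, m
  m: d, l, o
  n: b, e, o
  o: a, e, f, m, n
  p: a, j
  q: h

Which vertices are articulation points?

Removing b increases the component count from 2 to 3, so b is a cut vertex.
Removing h increases the component count from 2 to 3, so h is a cut vertex.
By contrast removing k leaves 2 components; it is not a cut vertex. No other vertex is a cut vertex either.

b, h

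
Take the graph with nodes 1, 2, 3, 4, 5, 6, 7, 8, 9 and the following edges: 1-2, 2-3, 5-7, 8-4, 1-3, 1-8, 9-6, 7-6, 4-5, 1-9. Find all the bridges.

none

The edges on the cycle 1-2-3-1 are not bridges since each lies on that cycle.
Every edge lies on some cycle, so there are no bridges.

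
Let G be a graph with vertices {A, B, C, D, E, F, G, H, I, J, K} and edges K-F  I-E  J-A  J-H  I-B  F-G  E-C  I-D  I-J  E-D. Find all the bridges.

The edges on the cycle I-E-D-I are not bridges since each lies on that cycle.
But removing F-G disconnects F from G; removing I-B disconnects I from B; removing J-A disconnects J from A; removing K-F disconnects K from F — these are bridges.
In total 7 edges are bridges.

A-J, B-I, C-E, F-G, F-K, H-J, I-J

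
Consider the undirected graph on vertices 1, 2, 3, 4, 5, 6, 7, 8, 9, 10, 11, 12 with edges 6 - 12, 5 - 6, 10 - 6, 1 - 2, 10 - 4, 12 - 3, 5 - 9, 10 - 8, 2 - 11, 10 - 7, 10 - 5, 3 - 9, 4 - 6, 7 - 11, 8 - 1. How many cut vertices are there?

1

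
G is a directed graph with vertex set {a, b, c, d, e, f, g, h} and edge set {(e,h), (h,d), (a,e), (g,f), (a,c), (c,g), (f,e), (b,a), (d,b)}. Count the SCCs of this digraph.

1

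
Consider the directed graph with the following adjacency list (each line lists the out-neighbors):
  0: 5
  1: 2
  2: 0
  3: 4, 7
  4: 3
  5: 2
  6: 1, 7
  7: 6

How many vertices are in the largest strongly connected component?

{0, 2, 5} are all mutually reachable — one SCC of size 3.
{3, 4} are all mutually reachable — one SCC of size 2.
{6, 7} are all mutually reachable — one SCC of size 2.
{1} is an SCC by itself.
The largest has 3 vertices.

3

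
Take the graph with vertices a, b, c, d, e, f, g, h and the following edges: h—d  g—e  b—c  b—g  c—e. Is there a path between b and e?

Yes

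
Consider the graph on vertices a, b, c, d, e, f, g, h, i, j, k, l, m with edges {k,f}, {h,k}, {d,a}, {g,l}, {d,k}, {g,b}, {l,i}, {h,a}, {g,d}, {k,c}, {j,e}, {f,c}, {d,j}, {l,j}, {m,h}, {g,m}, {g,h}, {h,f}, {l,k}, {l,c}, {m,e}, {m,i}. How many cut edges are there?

1

The edges on the cycle g-m-i-l-g are not bridges since each lies on that cycle.
But removing g–b disconnects g from b — this is a bridge.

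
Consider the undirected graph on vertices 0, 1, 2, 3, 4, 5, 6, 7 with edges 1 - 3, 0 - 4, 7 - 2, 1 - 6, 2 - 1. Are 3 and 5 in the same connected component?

No

The component containing 3 is {1, 2, 3, 6, 7}, and 5 is not in it.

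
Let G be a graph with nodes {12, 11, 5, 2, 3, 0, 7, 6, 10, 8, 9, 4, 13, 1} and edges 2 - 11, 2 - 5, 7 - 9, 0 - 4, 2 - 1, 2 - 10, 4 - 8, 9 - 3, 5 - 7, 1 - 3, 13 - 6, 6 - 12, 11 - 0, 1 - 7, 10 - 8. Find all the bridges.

12-6, 13-6

The edges on the cycle 2-11-0-4-8-10-2 are not bridges since each lies on that cycle.
But removing 6 - 12 disconnects 6 from 12; removing 13 - 6 disconnects 13 from 6 — these are bridges.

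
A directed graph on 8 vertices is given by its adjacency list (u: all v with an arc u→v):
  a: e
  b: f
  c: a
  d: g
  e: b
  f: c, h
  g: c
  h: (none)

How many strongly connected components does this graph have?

{a, b, c, e, f} are all mutually reachable — one SCC of size 5.
{g} is an SCC by itself.
{h} is an SCC by itself.
{d} is an SCC by itself.
That gives 4 strongly connected components.

4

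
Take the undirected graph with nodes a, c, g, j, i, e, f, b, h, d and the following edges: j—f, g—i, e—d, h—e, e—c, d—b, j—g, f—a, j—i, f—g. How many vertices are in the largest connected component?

Starting from b we can reach b, c, d, e, h. That is one component of size 5.
Starting from a we can reach a, f, g, i, j. That is one component of size 5.
The largest has 5 vertices.

5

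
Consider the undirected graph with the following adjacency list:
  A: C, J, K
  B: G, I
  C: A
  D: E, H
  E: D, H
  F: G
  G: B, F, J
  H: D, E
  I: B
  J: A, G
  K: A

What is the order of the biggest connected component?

8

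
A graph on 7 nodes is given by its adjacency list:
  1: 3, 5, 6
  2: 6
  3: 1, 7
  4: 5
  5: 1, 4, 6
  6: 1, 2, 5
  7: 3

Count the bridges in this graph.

The edges on the cycle 5-6-1-5 are not bridges since each lies on that cycle.
But removing 6-2 disconnects 6 from 2; removing 1-3 disconnects 1 from 3; removing 3-7 disconnects 3 from 7; removing 5-4 disconnects 5 from 4 — these are bridges.
That makes 4 bridges.

4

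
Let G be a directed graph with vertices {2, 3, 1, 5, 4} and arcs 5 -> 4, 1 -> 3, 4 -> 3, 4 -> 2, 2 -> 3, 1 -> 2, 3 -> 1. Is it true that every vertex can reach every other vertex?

No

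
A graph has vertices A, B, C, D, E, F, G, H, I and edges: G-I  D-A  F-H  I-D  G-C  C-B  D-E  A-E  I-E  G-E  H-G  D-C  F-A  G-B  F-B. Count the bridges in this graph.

0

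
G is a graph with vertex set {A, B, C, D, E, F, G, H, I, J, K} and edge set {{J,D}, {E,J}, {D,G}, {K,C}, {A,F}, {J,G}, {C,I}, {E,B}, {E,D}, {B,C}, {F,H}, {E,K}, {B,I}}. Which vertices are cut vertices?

Removing E increases the component count from 2 to 3, so E is a cut vertex.
Removing F increases the component count from 2 to 3, so F is a cut vertex.
By contrast removing I leaves 2 components; it is not a cut vertex. No other vertex is a cut vertex either.

E, F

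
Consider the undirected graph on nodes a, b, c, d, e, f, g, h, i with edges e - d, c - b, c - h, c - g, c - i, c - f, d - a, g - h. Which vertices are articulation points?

Removing c increases the component count from 2 to 5, so c is a cut vertex.
Removing d increases the component count from 2 to 3, so d is a cut vertex.
By contrast removing e leaves 2 components; it is not a cut vertex. No other vertex is a cut vertex either.

c, d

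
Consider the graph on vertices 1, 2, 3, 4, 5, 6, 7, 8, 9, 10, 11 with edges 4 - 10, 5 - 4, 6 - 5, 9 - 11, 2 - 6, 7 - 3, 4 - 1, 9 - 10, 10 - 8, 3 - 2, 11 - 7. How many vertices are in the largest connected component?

Starting from 1 we can reach 1, 2, 3, 4, 5, 6, 7, 8, 9, 10, 11. That is one component of size 11.
The largest has 11 vertices.

11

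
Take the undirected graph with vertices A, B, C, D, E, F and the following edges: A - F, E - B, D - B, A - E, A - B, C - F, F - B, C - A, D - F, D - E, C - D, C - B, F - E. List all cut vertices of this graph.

Removing F, for instance, still leaves 1 component. No single vertex removal increases the component count — the graph has no articulation points.

none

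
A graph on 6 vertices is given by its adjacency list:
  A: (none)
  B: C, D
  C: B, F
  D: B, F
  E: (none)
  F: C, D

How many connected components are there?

3

E is isolated — a component by itself.
A is isolated — a component by itself.
Starting from B we can reach B, C, D, F. That is one component of size 4.
Total: 3 components.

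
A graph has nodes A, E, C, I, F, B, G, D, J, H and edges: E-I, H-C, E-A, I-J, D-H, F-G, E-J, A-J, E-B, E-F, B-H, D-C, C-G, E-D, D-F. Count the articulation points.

1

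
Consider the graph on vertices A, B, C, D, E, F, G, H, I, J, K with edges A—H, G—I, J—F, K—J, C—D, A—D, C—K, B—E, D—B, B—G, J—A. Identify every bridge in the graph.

The edges on the cycle C-K-J-A-D-C are not bridges since each lies on that cycle.
But removing D—B disconnects D from B; removing A—H disconnects A from H; removing G—I disconnects G from I; removing G—B disconnects G from B — these are bridges.
In total 6 edges are bridges.

A-H, B-D, B-E, B-G, F-J, G-I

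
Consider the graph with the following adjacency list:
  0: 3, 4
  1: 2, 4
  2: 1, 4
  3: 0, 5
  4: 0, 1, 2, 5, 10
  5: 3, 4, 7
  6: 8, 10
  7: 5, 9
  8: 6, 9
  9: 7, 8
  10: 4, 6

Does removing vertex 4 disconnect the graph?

Yes

Deleting 4 raises the number of components from 1 to 2, so 4 is a cut vertex.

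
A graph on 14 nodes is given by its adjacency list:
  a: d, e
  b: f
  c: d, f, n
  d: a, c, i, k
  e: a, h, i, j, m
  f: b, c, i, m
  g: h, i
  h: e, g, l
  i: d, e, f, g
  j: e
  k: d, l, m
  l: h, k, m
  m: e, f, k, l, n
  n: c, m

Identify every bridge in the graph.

b-f, e-j

The edges on the cycle m-k-l-m are not bridges since each lies on that cycle.
But removing f-b disconnects f from b; removing e-j disconnects e from j — these are bridges.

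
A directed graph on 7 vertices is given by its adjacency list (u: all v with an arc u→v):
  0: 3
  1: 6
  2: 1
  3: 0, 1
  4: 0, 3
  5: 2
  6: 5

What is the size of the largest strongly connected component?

{1, 2, 5, 6} are all mutually reachable — one SCC of size 4.
{0, 3} are all mutually reachable — one SCC of size 2.
{4} is an SCC by itself.
The largest has 4 vertices.

4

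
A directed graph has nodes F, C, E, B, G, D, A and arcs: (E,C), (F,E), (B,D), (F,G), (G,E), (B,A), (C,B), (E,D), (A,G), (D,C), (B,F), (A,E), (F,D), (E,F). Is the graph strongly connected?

From B we can reach every vertex (A, B, C, D, E, F, G), and every vertex can reach B (A, B, C, D, E, F, G). So the whole graph is one strongly connected component.

Yes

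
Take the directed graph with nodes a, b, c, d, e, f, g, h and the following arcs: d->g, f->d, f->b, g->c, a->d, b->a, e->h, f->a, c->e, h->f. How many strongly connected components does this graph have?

1

{a, b, c, d, e, f, g, h} are all mutually reachable — one SCC of size 8.
That gives 1 strongly connected component.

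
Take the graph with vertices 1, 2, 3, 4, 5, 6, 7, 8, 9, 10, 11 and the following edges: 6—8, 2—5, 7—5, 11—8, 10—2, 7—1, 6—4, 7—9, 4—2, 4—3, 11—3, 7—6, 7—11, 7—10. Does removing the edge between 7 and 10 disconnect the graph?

No

After removing 7—10, the path 7-5-2-10 still connects them, so the edge is not a bridge.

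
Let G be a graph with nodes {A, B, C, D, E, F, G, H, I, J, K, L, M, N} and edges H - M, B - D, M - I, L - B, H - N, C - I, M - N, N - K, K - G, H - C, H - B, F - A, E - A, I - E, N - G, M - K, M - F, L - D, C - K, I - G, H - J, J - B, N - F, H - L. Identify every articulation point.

Removing H increases the component count from 1 to 2, so H is a cut vertex.
By contrast removing E leaves 1 component; it is not a cut vertex. No other vertex is a cut vertex either.

H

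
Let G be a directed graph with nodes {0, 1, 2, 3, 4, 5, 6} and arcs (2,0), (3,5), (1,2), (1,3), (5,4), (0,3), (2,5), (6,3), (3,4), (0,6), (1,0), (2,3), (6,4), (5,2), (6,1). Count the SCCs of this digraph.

{0, 1, 2, 3, 5, 6} are all mutually reachable — one SCC of size 6.
{4} is an SCC by itself.
That gives 2 strongly connected components.

2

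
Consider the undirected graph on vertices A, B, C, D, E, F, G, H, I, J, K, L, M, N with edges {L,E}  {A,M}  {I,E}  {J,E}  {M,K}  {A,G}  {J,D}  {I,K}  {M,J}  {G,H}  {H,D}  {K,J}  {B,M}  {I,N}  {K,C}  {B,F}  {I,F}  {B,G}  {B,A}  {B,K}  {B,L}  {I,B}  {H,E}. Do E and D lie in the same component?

Yes

From E we can reach A, B, C, D, E, F, G, H, I, J, K, L, M, N, which includes D.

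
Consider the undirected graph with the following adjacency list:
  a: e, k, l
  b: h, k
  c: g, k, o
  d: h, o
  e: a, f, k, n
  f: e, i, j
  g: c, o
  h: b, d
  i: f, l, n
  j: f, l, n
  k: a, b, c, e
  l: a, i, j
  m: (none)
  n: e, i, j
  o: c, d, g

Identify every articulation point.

k

Removing k increases the component count from 2 to 3, so k is a cut vertex.
By contrast removing b leaves 2 components; it is not a cut vertex. No other vertex is a cut vertex either.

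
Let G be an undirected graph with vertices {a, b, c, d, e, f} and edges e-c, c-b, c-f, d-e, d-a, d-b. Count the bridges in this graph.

2

The edges on the cycle d-e-c-b-d are not bridges since each lies on that cycle.
But removing c-f disconnects c from f; removing d-a disconnects d from a — these are bridges.
That makes 2 bridges.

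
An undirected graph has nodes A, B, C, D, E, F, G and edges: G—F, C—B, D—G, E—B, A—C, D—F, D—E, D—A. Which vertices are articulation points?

D

Removing D increases the component count from 1 to 2, so D is a cut vertex.
By contrast removing G leaves 1 component; it is not a cut vertex. No other vertex is a cut vertex either.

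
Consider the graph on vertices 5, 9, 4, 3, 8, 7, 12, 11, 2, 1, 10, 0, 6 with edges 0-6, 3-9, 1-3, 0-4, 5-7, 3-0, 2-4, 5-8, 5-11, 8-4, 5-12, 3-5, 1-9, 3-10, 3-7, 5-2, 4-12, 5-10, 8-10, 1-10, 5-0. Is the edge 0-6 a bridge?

Removing 0-6 leaves no path between 0 and 6: the component count goes from 1 to 2. So it is a bridge.

Yes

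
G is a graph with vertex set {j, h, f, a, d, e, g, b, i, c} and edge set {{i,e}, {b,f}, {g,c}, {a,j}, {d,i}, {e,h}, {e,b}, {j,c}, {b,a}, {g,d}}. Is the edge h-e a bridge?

Removing h-e leaves no path between h and e: the component count goes from 1 to 2. So it is a bridge.

Yes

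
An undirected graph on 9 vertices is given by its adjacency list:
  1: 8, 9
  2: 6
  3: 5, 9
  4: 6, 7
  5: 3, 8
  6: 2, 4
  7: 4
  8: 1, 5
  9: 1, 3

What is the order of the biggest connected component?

5

Starting from 2 we can reach 2, 4, 6, 7. That is one component of size 4.
Starting from 1 we can reach 1, 3, 5, 8, 9. That is one component of size 5.
The largest has 5 vertices.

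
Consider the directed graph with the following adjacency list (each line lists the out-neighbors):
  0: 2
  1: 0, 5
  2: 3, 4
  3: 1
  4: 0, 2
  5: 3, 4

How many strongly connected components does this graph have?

1

{0, 1, 2, 3, 4, 5} are all mutually reachable — one SCC of size 6.
That gives 1 strongly connected component.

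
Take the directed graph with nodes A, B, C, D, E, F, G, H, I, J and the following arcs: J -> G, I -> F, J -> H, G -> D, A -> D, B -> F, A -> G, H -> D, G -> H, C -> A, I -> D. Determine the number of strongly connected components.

10

{G} is an SCC by itself.
{F} is an SCC by itself.
{C} is an SCC by itself.
{I} is an SCC by itself.
{H} is an SCC by itself.
(and 5 more singleton SCCs)
That gives 10 strongly connected components.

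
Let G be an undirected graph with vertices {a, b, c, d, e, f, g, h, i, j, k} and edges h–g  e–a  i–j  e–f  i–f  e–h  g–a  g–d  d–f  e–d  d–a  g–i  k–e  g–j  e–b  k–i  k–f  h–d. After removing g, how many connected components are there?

2

With g gone, the remaining components are: {c}; {a, b, d, e, f, h, i, j, k}.
That is 2 components.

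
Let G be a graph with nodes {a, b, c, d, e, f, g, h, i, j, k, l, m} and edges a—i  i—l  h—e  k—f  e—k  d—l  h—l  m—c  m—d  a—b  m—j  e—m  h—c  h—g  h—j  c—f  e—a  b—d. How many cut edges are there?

1

The edges on the cycle h-e-m-j-h are not bridges since each lies on that cycle.
But removing h—g disconnects h from g — this is a bridge.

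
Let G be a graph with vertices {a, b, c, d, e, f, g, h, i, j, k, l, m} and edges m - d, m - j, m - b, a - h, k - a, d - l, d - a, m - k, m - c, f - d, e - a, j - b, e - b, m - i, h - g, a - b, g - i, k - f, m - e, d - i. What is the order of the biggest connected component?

13

Starting from a we can reach a, b, c, d, e, f, g, h, i, j, k, l, m. That is one component of size 13.
The largest has 13 vertices.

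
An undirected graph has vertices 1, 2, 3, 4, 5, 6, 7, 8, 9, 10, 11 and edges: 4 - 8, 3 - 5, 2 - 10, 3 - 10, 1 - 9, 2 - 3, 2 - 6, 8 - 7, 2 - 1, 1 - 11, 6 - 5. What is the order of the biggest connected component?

Starting from 4 we can reach 4, 7, 8. That is one component of size 3.
Starting from 1 we can reach 1, 2, 3, 5, 6, 9, 10, 11. That is one component of size 8.
The largest has 8 vertices.

8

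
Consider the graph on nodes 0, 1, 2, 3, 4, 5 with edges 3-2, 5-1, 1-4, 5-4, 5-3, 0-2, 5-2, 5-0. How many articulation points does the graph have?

Removing 5 increases the component count from 1 to 2, so 5 is a cut vertex.
By contrast removing 4 leaves 1 component; it is not a cut vertex. No other vertex is a cut vertex either.

1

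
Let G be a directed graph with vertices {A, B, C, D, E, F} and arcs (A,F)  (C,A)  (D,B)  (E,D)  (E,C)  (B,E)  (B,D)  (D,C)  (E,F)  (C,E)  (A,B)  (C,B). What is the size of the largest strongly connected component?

5

{A, B, C, D, E} are all mutually reachable — one SCC of size 5.
{F} is an SCC by itself.
The largest has 5 vertices.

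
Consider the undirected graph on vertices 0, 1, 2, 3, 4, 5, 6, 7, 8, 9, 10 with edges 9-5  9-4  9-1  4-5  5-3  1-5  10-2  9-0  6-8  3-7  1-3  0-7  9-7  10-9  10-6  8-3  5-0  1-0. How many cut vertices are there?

1

Removing 10 increases the component count from 1 to 2, so 10 is a cut vertex.
By contrast removing 4 leaves 1 component; it is not a cut vertex. No other vertex is a cut vertex either.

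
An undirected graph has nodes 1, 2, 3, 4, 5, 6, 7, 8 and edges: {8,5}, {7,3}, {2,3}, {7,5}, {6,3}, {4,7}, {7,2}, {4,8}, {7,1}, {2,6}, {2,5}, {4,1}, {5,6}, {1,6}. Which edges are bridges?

The edges on the cycle 4-8-5-7-4 are not bridges since each lies on that cycle.
Every edge lies on some cycle, so there are no bridges.

none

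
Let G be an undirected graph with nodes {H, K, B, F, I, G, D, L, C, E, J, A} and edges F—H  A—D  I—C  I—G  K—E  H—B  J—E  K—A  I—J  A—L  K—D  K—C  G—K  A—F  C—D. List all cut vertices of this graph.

A, F, H

Removing A increases the component count from 1 to 3, so A is a cut vertex.
Removing F increases the component count from 1 to 2, so F is a cut vertex.
Removing H increases the component count from 1 to 2, so H is a cut vertex.
By contrast removing I leaves 1 component; it is not a cut vertex. No other vertex is a cut vertex either.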